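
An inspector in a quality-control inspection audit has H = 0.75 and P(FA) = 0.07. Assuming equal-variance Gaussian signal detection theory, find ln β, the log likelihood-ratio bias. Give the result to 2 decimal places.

ln β = 0.86

z(H) = 0.674
z(FA) = -1.476
ln β = −½·[z(H)² − z(FA)²] = −0.5 × (0.454 − 2.179) = 0.8625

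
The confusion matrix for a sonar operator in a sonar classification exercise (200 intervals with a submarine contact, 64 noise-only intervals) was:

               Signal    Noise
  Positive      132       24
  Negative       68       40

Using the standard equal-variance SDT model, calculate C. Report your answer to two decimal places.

H = 132/200 = 0.6600
FA = 24/64 = 0.3750
z(H) = z(0.6600) = 0.4125
z(FA) = z(0.3750) = -0.3186
c = −½·[z(H) + z(FA)] = −0.5 × (0.4125 + (-0.3186)) = -0.04695

C = -0.05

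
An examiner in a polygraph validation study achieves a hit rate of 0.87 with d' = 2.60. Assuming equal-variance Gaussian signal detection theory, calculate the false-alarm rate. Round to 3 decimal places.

false-alarm rate = 0.070

z(hit rate) = z(0.87) = 1.1264
z(FA) = z(H) − d' = 1.1264 − 2.60 = -1.4736
false-alarm rate = Φ(-1.4736) = 0.0703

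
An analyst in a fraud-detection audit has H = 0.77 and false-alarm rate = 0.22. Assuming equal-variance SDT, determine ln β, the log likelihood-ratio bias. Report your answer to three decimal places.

ln β = 0.025

z(H) = z(0.77) = 0.7388
z(FA) = z(0.22) = -0.7722
ln β = −½·[z(H)² − z(FA)²] = −0.5 × (0.5458 − 0.5963) = 0.02525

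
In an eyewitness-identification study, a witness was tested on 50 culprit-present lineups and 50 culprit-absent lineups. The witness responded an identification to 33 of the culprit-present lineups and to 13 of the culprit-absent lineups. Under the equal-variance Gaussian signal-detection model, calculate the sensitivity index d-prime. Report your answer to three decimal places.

d-prime = 1.056

H = 33/50 = 0.6600
FA = 13/50 = 0.2600
Φ⁻¹(H) = Φ⁻¹(0.6600) = 0.4125
Φ⁻¹(FA) = Φ⁻¹(0.2600) = -0.6433
d' = z(H) − z(FA) = 0.4125 − (-0.6433) = 1.0558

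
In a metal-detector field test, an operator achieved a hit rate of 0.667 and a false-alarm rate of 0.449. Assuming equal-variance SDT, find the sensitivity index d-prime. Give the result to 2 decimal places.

z(H) = z(0.667) = 0.432
z(FA) = z(0.449) = -0.128
d' = z(H) − z(FA) = 0.432 − (-0.128) = 0.560

d-prime = 0.56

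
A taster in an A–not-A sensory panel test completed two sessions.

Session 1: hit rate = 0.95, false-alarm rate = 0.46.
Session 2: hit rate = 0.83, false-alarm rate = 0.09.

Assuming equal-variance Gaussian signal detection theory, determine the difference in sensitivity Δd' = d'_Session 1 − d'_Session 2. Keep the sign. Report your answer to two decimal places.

Δd' = -0.55

Session 1: z(0.95) = 1.645, z(0.46) = -0.100, d' = 1.745
Session 2: z(0.83) = 0.954, z(0.09) = -1.341, d' = 2.295
Δd' = d'_Session 1 − d'_Session 2 = 1.745 − 2.295 = -0.550
Session 2 has the higher sensitivity.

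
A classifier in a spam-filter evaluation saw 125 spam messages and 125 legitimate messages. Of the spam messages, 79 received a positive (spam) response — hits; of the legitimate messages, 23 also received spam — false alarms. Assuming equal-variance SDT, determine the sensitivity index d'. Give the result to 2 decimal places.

H = 79/125 = 0.6320
FA = 23/125 = 0.1840
Φ⁻¹(H) = Φ⁻¹(0.6320) = 0.337
Φ⁻¹(FA) = Φ⁻¹(0.1840) = -0.900
d' = z(H) − z(FA) = 0.337 − (-0.900) = 1.237

d' = 1.24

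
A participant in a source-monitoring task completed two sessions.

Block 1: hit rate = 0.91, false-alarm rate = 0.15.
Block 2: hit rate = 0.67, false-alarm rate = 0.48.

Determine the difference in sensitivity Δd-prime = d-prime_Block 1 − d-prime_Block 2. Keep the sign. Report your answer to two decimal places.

Δd-prime = 1.89

Block 1: z(0.91) = 1.341, z(0.15) = -1.036, d' = 2.377
Block 2: z(0.67) = 0.440, z(0.48) = -0.050, d' = 0.490
Δd' = d'_Block 1 − d'_Block 2 = 2.377 − 0.490 = 1.887
Block 1 has the higher sensitivity.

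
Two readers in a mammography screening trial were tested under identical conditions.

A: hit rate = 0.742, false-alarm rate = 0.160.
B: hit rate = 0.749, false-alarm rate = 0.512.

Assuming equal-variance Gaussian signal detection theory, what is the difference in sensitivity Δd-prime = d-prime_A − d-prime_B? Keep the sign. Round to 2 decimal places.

A: z(0.742) = 0.650, z(0.160) = -0.994, d' = 1.644
B: z(0.749) = 0.671, z(0.512) = 0.030, d' = 0.641
Δd' = d'_A − d'_B = 1.644 − 0.641 = 1.003
A has the higher sensitivity.

Δd-prime = 1.00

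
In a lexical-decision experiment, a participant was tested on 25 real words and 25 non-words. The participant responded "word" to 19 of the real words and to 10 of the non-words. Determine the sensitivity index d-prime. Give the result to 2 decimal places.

d-prime = 0.96

H = 19/25 = 0.7600
FA = 10/25 = 0.4000
z(H) = 0.706
z(FA) = -0.253
d' = z(H) − z(FA) = 0.706 − (-0.253) = 0.959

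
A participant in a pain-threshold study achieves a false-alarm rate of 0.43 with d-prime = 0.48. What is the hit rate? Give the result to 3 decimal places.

hit rate = 0.619

z(false-alarm rate) = z(0.43) = -0.1764
z(H) = z(FA) + d' = -0.1764 + 0.48 = 0.3036
hit rate = Φ(0.3036) = 0.6193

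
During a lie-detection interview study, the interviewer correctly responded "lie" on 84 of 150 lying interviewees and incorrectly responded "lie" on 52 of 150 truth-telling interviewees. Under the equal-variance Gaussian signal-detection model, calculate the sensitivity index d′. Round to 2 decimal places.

d′ = 0.55

H = 84/150 = 0.5600
FA = 52/150 = 0.3467
Φ⁻¹(0.5600) = 0.151, Φ⁻¹(0.3467) = -0.394
d' = z(H) − z(FA) = 0.151 − (-0.394) = 0.545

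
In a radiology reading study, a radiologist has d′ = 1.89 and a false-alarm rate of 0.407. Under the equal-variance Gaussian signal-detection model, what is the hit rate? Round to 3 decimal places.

hit rate = 0.951

z(false-alarm rate) = z(0.407) = -0.2353
z(H) = z(FA) + d' = -0.2353 + 1.89 = 1.6547
hit rate = Φ(1.6547) = 0.9510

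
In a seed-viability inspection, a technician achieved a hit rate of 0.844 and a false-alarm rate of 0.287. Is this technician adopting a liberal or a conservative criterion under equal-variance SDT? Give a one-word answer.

z(H) = 1.011, z(FA) = -0.562
c = −½·(z(H) + z(FA)) = -0.2245
c < 0 → liberal criterion (biased toward responding “yes”).

liberal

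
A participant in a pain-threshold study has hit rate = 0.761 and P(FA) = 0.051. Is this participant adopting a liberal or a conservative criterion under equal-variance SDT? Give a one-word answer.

conservative

z(H) = 0.710, z(FA) = -1.635
c = −½·(z(H) + z(FA)) = 0.4625
c > 0 → conservative criterion (biased toward responding “no”).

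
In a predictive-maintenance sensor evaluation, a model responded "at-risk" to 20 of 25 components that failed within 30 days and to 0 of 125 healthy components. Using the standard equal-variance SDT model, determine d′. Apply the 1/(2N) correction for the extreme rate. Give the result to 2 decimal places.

The false-alarm rate is 0/125 = 0, so apply the 1/(2N) correction: FA → 1/(2·125) = 0.00400.
z(H) = z(0.80000) = 0.842
z(FA) = z(0.00400) = -2.652
d' = 0.842 − (-2.652) = 3.494

d′ = 3.49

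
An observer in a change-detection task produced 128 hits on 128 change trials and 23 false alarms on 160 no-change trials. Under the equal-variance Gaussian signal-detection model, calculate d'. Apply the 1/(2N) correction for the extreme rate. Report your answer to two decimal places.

d' = 3.72

The hit rate is 128/128 = 1, so apply the 1/(2N) correction: H → 1 − 1/(2·128) = 0.99609.
z(H) = z(0.99609) = 2.660
z(FA) = z(0.14375) = -1.064
d' = 2.660 − (-1.064) = 3.724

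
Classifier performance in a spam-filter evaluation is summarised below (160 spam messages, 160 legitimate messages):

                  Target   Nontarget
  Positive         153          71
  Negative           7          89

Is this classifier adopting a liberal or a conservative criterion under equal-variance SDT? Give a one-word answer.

z(H) = 1.709, z(FA) = -0.141
c = −½·(z(H) + z(FA)) = -0.784
c < 0 → liberal criterion (biased toward responding “yes”).

liberal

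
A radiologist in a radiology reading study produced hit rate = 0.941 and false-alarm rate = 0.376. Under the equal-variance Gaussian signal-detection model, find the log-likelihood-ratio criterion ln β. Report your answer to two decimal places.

Φ⁻¹(H) = Φ⁻¹(0.941) = 1.563
Φ⁻¹(FA) = Φ⁻¹(0.376) = -0.316
ln β = −½·[z(H)² − z(FA)²] = −0.5 × (2.443 − 0.100) = -1.1715

ln β = -1.17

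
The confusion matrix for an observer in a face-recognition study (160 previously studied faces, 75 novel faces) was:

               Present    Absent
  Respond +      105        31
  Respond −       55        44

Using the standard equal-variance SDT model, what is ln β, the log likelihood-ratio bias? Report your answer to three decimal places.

ln β = -0.057

H = 105/160 = 0.6562
FA = 31/75 = 0.4133
z(H) = 0.4021
z(FA) = -0.2191
ln β = −½·[z(H)² − z(FA)²] = −0.5 × (0.1617 − 0.0480) = -0.05685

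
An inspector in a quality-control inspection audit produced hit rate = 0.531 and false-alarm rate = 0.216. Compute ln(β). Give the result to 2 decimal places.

Φ⁻¹(H) = 0.078
Φ⁻¹(FA) = -0.786
ln β = −½·[z(H)² − z(FA)²] = −0.5 × (0.006 − 0.618) = 0.306

ln β = 0.31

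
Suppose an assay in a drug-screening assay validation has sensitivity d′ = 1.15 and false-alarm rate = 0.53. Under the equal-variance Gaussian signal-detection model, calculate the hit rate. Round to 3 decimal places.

z(false-alarm rate) = z(0.53) = 0.0753
z(H) = z(FA) + d' = 0.0753 + 1.15 = 1.2253
hit rate = Φ(1.2253) = 0.8898

hit rate = 0.890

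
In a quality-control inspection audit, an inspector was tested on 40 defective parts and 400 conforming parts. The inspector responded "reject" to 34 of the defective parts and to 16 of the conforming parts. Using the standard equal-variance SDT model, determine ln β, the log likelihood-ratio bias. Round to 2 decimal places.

H = 34/40 = 0.8500
FA = 16/400 = 0.0400
Φ⁻¹(H) = Φ⁻¹(0.8500) = 1.036
Φ⁻¹(FA) = Φ⁻¹(0.0400) = -1.751
ln β = −½·[z(H)² − z(FA)²] = −0.5 × (1.073 − 3.066) = 0.9965

ln β = 1.00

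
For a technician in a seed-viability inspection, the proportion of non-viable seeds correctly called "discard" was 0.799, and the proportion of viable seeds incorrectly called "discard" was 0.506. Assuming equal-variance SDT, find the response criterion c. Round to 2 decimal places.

c = -0.43

z(0.799) = 0.8381, z(0.506) = 0.0150
c = −½·[z(H) + z(FA)] = −0.5 × (0.8381 + 0.0150) = -0.42655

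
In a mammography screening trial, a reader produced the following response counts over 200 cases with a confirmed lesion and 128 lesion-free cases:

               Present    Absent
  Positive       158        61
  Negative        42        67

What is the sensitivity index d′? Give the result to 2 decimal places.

H = 158/200 = 0.7900
FA = 61/128 = 0.4766
z(H) = z(0.7900) = 0.806
z(FA) = z(0.4766) = -0.059
d' = z(H) − z(FA) = 0.806 − (-0.059) = 0.865

d′ = 0.87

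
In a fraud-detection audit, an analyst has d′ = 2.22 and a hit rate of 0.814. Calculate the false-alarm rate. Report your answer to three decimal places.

false-alarm rate = 0.092

z(hit rate) = z(0.814) = 0.8927
z(FA) = z(H) − d' = 0.8927 − 2.22 = -1.3273
false-alarm rate = Φ(-1.3273) = 0.0922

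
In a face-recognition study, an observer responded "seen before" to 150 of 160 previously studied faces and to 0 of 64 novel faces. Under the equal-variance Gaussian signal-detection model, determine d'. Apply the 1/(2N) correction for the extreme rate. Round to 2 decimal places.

The false-alarm rate is 0/64 = 0, so apply the 1/(2N) correction: FA → 1/(2·64) = 0.00781.
z(H) = z(0.93750) = 1.534
z(FA) = z(0.00781) = -2.418
d' = 1.534 − (-2.418) = 3.952

d' = 3.95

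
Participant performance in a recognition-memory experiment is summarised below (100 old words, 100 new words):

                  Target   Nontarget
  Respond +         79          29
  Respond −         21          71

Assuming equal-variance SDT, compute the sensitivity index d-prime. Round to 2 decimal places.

d-prime = 1.36

H = 79/100 = 0.7900
FA = 29/100 = 0.2900
Φ⁻¹(H) = 0.8064
Φ⁻¹(FA) = -0.5534
d' = z(H) − z(FA) = 0.8064 − (-0.5534) = 1.3598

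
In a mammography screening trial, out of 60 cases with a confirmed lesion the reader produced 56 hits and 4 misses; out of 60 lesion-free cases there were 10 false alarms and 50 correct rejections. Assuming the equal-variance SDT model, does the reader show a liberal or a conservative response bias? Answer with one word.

z(H) = 1.501, z(FA) = -0.967
c = −½·(z(H) + z(FA)) = -0.267
c < 0 → liberal criterion (biased toward responding “yes”).

liberal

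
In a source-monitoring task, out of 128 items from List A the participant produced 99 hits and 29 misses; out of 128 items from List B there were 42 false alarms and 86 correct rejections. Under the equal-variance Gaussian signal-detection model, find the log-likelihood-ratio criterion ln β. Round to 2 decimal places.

H = 99/128 = 0.7734
FA = 42/128 = 0.3281
z(H) = 0.750
z(FA) = -0.445
ln β = −½·[z(H)² − z(FA)²] = −0.5 × (0.563 − 0.198) = -0.1825

ln β = -0.18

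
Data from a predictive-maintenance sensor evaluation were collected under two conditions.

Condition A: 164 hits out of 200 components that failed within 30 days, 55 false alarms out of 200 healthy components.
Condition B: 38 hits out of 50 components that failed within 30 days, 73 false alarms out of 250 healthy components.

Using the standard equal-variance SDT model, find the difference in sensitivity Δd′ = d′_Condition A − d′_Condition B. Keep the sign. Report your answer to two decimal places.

Δd′ = 0.26

Condition A: z(0.8200) = 0.915, z(0.2750) = -0.598, d' = 1.513
Condition B: z(0.7600) = 0.706, z(0.2920) = -0.548, d' = 1.254
Δd' = d'_Condition A − d'_Condition B = 1.513 − 1.254 = 0.259
Condition A has the higher sensitivity.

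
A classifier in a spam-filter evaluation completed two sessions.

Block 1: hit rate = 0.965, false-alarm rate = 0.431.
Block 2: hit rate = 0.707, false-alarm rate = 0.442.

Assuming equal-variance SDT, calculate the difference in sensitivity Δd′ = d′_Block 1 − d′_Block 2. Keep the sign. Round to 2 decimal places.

Δd′ = 1.30

Block 1: z(0.965) = 1.812, z(0.431) = -0.174, d' = 1.986
Block 2: z(0.707) = 0.545, z(0.442) = -0.146, d' = 0.691
Δd' = d'_Block 1 − d'_Block 2 = 1.986 − 0.691 = 1.295
Block 1 has the higher sensitivity.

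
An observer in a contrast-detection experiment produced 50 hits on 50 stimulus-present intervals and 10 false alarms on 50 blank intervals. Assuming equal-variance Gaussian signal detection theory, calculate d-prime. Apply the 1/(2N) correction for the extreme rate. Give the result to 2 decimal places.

d-prime = 3.17

The hit rate is 50/50 = 1, so apply the 1/(2N) correction: H → 1 − 1/(2·50) = 0.99000.
z(H) = z(0.99000) = 2.326
z(FA) = z(0.20000) = -0.842
d' = 2.326 − (-0.842) = 3.168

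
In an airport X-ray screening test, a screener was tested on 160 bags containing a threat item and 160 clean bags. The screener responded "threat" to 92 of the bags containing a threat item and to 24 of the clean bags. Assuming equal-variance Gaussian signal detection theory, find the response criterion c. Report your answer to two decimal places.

c = 0.42

H = 92/160 = 0.5750
FA = 24/160 = 0.1500
z(H) = z(0.5750) = 0.189
z(FA) = z(0.1500) = -1.036
c = −½·[z(H) + z(FA)] = −0.5 × (0.189 + (-1.036)) = 0.4235
c > 0: the screener has a conservative response bias.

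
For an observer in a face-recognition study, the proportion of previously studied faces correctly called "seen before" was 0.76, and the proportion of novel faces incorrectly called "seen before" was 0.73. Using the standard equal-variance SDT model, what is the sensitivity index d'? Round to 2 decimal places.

z(H) = 0.7063
z(FA) = 0.6128
d' = z(H) − z(FA) = 0.7063 − 0.6128 = 0.0935

d' = 0.09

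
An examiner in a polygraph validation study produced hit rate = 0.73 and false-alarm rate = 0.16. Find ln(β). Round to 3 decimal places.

Φ⁻¹(H) = 0.6128
Φ⁻¹(FA) = -0.9945
ln β = −½·[z(H)² − z(FA)²] = −0.5 × (0.3755 − 0.9890) = 0.30675

ln β = 0.307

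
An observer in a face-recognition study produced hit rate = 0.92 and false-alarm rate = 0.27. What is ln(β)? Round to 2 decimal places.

z(0.92) = 1.405, z(0.27) = -0.613
ln β = −½·[z(H)² − z(FA)²] = −0.5 × (1.974 − 0.376) = -0.799

ln β = -0.80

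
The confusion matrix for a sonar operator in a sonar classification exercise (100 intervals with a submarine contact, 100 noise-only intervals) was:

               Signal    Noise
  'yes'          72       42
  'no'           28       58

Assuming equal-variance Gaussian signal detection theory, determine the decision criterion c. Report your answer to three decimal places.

c = -0.190

H = 72/100 = 0.7200
FA = 42/100 = 0.4200
Φ⁻¹(H) = Φ⁻¹(0.7200) = 0.5828
Φ⁻¹(FA) = Φ⁻¹(0.4200) = -0.2019
c = −½·[z(H) + z(FA)] = −0.5 × (0.5828 + (-0.2019)) = -0.19045
c < 0: the sonar operator has a liberal response bias.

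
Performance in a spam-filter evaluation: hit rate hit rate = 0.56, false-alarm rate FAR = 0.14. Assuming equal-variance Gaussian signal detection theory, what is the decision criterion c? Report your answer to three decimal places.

c = 0.465

Φ⁻¹(H) = 0.1510
Φ⁻¹(FA) = -1.0803
c = −½·[z(H) + z(FA)] = −0.5 × (0.1510 + (-1.0803)) = 0.46465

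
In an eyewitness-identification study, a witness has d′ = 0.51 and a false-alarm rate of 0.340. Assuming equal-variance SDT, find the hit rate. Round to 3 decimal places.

z(false-alarm rate) = z(0.340) = -0.4125
z(H) = z(FA) + d' = -0.4125 + 0.51 = 0.0975
hit rate = Φ(0.0975) = 0.5388

hit rate = 0.539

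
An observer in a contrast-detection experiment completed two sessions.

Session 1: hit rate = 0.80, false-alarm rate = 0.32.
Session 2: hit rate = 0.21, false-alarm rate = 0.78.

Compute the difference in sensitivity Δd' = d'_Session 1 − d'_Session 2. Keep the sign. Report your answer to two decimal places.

Δd' = 2.89

Session 1: z(0.80) = 0.842, z(0.32) = -0.468, d' = 1.310
Session 2: z(0.21) = -0.806, z(0.78) = 0.772, d' = -1.578
Δd' = d'_Session 1 − d'_Session 2 = 1.310 − (-1.578) = 2.888
Session 1 has the higher sensitivity.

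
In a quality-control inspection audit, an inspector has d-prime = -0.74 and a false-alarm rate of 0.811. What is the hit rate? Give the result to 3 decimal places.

hit rate = 0.556

z(false-alarm rate) = z(0.811) = 0.8816
z(H) = z(FA) + d' = 0.8816 + (-0.74) = 0.1416
hit rate = Φ(0.1416) = 0.5563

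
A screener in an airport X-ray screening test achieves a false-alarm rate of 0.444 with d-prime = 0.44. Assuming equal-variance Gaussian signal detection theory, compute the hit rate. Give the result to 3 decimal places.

z(false-alarm rate) = z(0.444) = -0.1408
z(H) = z(FA) + d' = -0.1408 + 0.44 = 0.2992
hit rate = Φ(0.2992) = 0.6176

hit rate = 0.618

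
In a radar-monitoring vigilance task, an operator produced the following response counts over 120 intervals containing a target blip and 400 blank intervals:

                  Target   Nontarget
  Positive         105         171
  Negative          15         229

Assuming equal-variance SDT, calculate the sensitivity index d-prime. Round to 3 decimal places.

d-prime = 1.333

H = 105/120 = 0.8750
FA = 171/400 = 0.4275
Φ⁻¹(H) = 1.1503
Φ⁻¹(FA) = -0.1827
d' = z(H) − z(FA) = 1.1503 − (-0.1827) = 1.3330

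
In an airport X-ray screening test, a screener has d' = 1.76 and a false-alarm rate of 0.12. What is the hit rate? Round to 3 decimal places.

z(false-alarm rate) = z(0.12) = -1.1750
z(H) = z(FA) + d' = -1.1750 + 1.76 = 0.5850
hit rate = Φ(0.5850) = 0.7207

hit rate = 0.721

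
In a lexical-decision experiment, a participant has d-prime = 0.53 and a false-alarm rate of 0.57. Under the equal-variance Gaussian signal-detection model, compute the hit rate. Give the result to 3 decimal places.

hit rate = 0.760

z(false-alarm rate) = z(0.57) = 0.1764
z(H) = z(FA) + d' = 0.1764 + 0.53 = 0.7064
hit rate = Φ(0.7064) = 0.7600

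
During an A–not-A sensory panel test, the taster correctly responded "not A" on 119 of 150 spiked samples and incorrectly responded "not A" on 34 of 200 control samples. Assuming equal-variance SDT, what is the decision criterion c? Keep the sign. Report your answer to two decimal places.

c = 0.07

H = 119/150 = 0.7933
FA = 34/200 = 0.1700
Φ⁻¹(H) = Φ⁻¹(0.7933) = 0.8179
Φ⁻¹(FA) = Φ⁻¹(0.1700) = -0.9542
c = −½·[z(H) + z(FA)] = −0.5 × (0.8179 + (-0.9542)) = 0.06815
c > 0: the taster has a conservative response bias.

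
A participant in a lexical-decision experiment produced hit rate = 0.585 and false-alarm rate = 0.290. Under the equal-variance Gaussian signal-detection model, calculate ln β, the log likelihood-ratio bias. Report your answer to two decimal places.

z(H) = z(0.585) = 0.215
z(FA) = z(0.290) = -0.553
ln β = −½·[z(H)² − z(FA)²] = −0.5 × (0.046 − 0.306) = 0.130

ln β = 0.13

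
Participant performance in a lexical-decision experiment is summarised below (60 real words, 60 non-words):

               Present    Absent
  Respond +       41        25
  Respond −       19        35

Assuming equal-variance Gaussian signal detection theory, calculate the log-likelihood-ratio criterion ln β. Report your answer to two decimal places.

H = 41/60 = 0.6833
FA = 25/60 = 0.4167
z(H) = z(0.6833) = 0.477
z(FA) = z(0.4167) = -0.210
ln β = −½·[z(H)² − z(FA)²] = −0.5 × (0.228 − 0.044) = -0.092

ln β = -0.09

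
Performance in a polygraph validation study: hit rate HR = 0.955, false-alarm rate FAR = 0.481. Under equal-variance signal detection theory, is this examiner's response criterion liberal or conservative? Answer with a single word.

liberal

z(H) = 1.695, z(FA) = -0.048
c = −½·(z(H) + z(FA)) = -0.8235
c < 0 → liberal criterion (biased toward responding “yes”).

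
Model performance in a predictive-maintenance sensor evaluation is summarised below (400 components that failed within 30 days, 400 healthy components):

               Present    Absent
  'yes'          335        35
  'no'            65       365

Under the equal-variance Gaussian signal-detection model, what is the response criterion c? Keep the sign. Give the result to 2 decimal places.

c = 0.19

H = 335/400 = 0.8375
FA = 35/400 = 0.0875
Φ⁻¹(0.8375) = 0.984, Φ⁻¹(0.0875) = -1.356
c = −½·[z(H) + z(FA)] = −0.5 × (0.984 + (-1.356)) = 0.186
c > 0: the model has a conservative response bias.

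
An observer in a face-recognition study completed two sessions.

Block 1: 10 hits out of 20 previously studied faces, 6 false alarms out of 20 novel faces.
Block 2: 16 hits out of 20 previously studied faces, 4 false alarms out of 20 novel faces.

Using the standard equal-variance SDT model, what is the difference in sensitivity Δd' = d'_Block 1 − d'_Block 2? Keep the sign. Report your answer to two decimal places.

Δd' = -1.16

Block 1: z(0.5000) = 0.000, z(0.3000) = -0.524, d' = 0.524
Block 2: z(0.8000) = 0.842, z(0.2000) = -0.842, d' = 1.684
Δd' = d'_Block 1 − d'_Block 2 = 0.524 − 1.684 = -1.160
Block 2 has the higher sensitivity.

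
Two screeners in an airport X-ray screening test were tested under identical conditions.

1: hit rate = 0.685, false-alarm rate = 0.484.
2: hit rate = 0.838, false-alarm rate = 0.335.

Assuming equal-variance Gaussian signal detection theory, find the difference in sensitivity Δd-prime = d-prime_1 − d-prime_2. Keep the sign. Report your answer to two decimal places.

1: z(0.685) = 0.482, z(0.484) = -0.040, d' = 0.522
2: z(0.838) = 0.986, z(0.335) = -0.426, d' = 1.412
Δd' = d'_1 − d'_2 = 0.522 − 1.412 = -0.890
2 has the higher sensitivity.

Δd-prime = -0.89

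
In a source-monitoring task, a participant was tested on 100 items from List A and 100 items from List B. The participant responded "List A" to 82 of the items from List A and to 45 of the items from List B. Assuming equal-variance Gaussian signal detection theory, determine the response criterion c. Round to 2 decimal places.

c = -0.39

H = 82/100 = 0.8200
FA = 45/100 = 0.4500
z(H) = z(0.8200) = 0.9154
z(FA) = z(0.4500) = -0.1257
c = −½·[z(H) + z(FA)] = −0.5 × (0.9154 + (-0.1257)) = -0.39485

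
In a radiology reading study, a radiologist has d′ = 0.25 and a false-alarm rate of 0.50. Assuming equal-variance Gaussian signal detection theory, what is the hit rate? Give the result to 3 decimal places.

hit rate = 0.599

z(false-alarm rate) = z(0.50) = 0.0000
z(H) = z(FA) + d' = 0.0000 + 0.25 = 0.2500
hit rate = Φ(0.2500) = 0.5987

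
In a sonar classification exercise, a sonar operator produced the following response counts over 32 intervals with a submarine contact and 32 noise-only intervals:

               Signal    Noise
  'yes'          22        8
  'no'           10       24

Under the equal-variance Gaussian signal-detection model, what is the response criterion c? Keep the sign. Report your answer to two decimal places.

c = 0.09

H = 22/32 = 0.6875
FA = 8/32 = 0.2500
z(H) = 0.4888
z(FA) = -0.6745
c = −½·[z(H) + z(FA)] = −0.5 × (0.4888 + (-0.6745)) = 0.09285
c > 0: the sonar operator has a conservative response bias.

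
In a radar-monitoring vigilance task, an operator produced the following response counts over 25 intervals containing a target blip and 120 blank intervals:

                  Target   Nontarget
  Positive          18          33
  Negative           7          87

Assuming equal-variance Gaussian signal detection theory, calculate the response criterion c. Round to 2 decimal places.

H = 18/25 = 0.7200
FA = 33/120 = 0.2750
z(H) = 0.583
z(FA) = -0.598
c = −½·[z(H) + z(FA)] = −0.5 × (0.583 + (-0.598)) = 0.0075

c = 0.01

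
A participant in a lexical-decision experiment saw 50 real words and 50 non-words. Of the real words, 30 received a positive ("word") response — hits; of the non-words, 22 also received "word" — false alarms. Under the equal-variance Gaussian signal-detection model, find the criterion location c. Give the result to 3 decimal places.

c = -0.051

H = 30/50 = 0.6000
FA = 22/50 = 0.4400
z(H) = z(0.6000) = 0.2533
z(FA) = z(0.4400) = -0.1510
c = −½·[z(H) + z(FA)] = −0.5 × (0.2533 + (-0.1510)) = -0.05115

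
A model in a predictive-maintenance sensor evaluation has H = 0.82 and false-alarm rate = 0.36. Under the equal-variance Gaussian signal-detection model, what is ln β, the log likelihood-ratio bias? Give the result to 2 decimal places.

ln β = -0.35

z(H) = z(0.82) = 0.915
z(FA) = z(0.36) = -0.358
ln β = −½·[z(H)² − z(FA)²] = −0.5 × (0.837 − 0.128) = -0.3545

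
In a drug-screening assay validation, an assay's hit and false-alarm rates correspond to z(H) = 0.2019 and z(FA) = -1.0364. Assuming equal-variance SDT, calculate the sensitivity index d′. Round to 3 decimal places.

d' = z(H) − z(FA) = 0.2019 − (-1.0364) = 1.2383

d′ = 1.238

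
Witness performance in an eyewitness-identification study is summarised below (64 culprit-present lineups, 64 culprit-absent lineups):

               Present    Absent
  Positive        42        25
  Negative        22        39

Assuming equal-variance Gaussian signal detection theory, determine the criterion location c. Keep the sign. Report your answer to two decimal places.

H = 42/64 = 0.6562
FA = 25/64 = 0.3906
z(0.6562) = 0.402, z(0.3906) = -0.278
c = −½·[z(H) + z(FA)] = −0.5 × (0.402 + (-0.278)) = -0.062

c = -0.06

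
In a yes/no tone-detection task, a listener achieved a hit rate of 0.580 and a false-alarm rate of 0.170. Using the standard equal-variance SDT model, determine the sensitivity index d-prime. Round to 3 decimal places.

d-prime = 1.156

z(H) = 0.2019
z(FA) = -0.9542
d' = z(H) − z(FA) = 0.2019 − (-0.9542) = 1.1561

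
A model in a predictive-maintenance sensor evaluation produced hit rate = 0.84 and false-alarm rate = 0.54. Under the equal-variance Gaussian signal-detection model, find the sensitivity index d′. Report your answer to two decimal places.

z(H) = z(0.84) = 0.994
z(FA) = z(0.54) = 0.100
d' = z(H) − z(FA) = 0.994 − 0.100 = 0.894

d′ = 0.89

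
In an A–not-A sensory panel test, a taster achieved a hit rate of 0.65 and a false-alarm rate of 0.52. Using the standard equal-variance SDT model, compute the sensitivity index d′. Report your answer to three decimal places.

Φ⁻¹(H) = Φ⁻¹(0.65) = 0.3853
Φ⁻¹(FA) = Φ⁻¹(0.52) = 0.0502
d' = z(H) − z(FA) = 0.3853 − 0.0502 = 0.3351

d′ = 0.335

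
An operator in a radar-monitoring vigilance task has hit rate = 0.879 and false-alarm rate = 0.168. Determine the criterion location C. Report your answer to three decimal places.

Φ⁻¹(H) = Φ⁻¹(0.879) = 1.1700
Φ⁻¹(FA) = Φ⁻¹(0.168) = -0.9621
c = −½·[z(H) + z(FA)] = −0.5 × (1.1700 + (-0.9621)) = -0.10395

C = -0.104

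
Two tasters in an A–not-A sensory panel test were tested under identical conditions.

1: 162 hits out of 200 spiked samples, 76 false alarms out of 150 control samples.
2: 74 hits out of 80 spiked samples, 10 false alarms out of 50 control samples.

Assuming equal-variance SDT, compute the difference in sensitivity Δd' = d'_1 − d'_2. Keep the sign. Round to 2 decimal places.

1: z(0.8100) = 0.878, z(0.5067) = 0.017, d' = 0.861
2: z(0.9250) = 1.440, z(0.2000) = -0.842, d' = 2.282
Δd' = d'_1 − d'_2 = 0.861 − 2.282 = -1.421
2 has the higher sensitivity.

Δd' = -1.42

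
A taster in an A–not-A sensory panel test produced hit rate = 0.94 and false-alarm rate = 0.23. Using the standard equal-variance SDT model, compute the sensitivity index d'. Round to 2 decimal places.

z(H) = z(0.94) = 1.5548
z(FA) = z(0.23) = -0.7388
d' = z(H) − z(FA) = 1.5548 − (-0.7388) = 2.2936

d' = 2.29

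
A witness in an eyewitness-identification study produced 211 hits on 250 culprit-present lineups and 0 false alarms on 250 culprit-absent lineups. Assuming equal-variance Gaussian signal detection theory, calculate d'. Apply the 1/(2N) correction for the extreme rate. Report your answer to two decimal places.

d' = 3.89

The false-alarm rate is 0/250 = 0, so apply the 1/(2N) correction: FA → 1/(2·250) = 0.00200.
z(H) = z(0.84400) = 1.011
z(FA) = z(0.00200) = -2.878
d' = 1.011 − (-2.878) = 3.889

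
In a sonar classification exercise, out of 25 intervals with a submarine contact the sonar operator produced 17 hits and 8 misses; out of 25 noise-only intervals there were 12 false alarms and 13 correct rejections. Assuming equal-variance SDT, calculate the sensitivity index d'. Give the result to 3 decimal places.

d' = 0.518

H = 17/25 = 0.6800
FA = 12/25 = 0.4800
Φ⁻¹(H) = Φ⁻¹(0.6800) = 0.4677
Φ⁻¹(FA) = Φ⁻¹(0.4800) = -0.0502
d' = z(H) − z(FA) = 0.4677 − (-0.0502) = 0.5179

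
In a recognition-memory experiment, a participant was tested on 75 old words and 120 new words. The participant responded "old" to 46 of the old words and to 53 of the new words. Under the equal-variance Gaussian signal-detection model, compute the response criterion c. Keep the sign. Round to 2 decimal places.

H = 46/75 = 0.6133
FA = 53/120 = 0.4417
Φ⁻¹(H) = 0.288
Φ⁻¹(FA) = -0.147
c = −½·[z(H) + z(FA)] = −0.5 × (0.288 + (-0.147)) = -0.0705

c = -0.07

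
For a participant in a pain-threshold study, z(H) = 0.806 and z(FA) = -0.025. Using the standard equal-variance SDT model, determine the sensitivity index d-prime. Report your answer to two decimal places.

d' = z(H) − z(FA) = 0.806 − (-0.025) = 0.831

d-prime = 0.83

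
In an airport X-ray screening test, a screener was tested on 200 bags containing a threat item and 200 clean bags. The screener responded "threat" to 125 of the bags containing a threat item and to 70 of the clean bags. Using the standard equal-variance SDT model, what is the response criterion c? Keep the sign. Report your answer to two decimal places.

H = 125/200 = 0.6250
FA = 70/200 = 0.3500
z(H) = 0.319
z(FA) = -0.385
c = −½·[z(H) + z(FA)] = −0.5 × (0.319 + (-0.385)) = 0.033
c > 0: the screener has a conservative response bias.

c = 0.03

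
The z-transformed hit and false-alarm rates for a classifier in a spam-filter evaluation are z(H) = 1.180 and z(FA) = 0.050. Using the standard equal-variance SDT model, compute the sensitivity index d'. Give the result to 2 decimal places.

d' = 1.13

d' = z(H) − z(FA) = 1.180 − 0.050 = 1.130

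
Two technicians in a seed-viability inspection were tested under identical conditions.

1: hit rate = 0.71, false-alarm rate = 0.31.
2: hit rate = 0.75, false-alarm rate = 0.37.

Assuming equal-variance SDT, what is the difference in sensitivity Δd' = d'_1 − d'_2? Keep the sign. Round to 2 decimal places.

Δd' = 0.04

1: z(0.71) = 0.553, z(0.31) = -0.496, d' = 1.049
2: z(0.75) = 0.674, z(0.37) = -0.332, d' = 1.006
Δd' = d'_1 − d'_2 = 1.049 − 1.006 = 0.043
1 has the higher sensitivity.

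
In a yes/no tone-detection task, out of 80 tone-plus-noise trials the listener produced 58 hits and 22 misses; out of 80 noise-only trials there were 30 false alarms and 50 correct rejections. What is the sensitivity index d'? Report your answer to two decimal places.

H = 58/80 = 0.7250
FA = 30/80 = 0.3750
z(H) = z(0.7250) = 0.598
z(FA) = z(0.3750) = -0.319
d' = z(H) − z(FA) = 0.598 − (-0.319) = 0.917

d' = 0.92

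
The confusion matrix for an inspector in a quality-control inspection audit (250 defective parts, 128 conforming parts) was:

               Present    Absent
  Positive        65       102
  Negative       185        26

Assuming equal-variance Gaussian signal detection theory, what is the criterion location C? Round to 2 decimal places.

H = 65/250 = 0.2600
FA = 102/128 = 0.7969
Φ⁻¹(H) = Φ⁻¹(0.2600) = -0.6433
Φ⁻¹(FA) = Φ⁻¹(0.7969) = 0.8306
c = −½·[z(H) + z(FA)] = −0.5 × (-0.6433 + 0.8306) = -0.09365

C = -0.09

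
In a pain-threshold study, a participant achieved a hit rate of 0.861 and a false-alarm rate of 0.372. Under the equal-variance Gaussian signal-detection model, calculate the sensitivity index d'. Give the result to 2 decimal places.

Φ⁻¹(0.861) = 1.0848, Φ⁻¹(0.372) = -0.3266
d' = z(H) − z(FA) = 1.0848 − (-0.3266) = 1.4114

d' = 1.41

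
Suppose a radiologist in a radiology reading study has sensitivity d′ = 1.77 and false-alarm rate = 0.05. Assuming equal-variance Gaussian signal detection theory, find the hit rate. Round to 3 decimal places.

hit rate = 0.550

z(false-alarm rate) = z(0.05) = -1.6449
z(H) = z(FA) + d' = -1.6449 + 1.77 = 0.1251
hit rate = Φ(0.1251) = 0.5498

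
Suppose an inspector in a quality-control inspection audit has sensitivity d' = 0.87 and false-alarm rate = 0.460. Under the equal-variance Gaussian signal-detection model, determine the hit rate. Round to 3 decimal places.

hit rate = 0.779

z(false-alarm rate) = z(0.460) = -0.1004
z(H) = z(FA) + d' = -0.1004 + 0.87 = 0.7696
hit rate = Φ(0.7696) = 0.7792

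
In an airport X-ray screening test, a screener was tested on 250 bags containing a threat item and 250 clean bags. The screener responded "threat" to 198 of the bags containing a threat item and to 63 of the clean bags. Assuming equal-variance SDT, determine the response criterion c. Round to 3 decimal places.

H = 198/250 = 0.7920
FA = 63/250 = 0.2520
Φ⁻¹(H) = Φ⁻¹(0.7920) = 0.8134
Φ⁻¹(FA) = Φ⁻¹(0.2520) = -0.6682
c = −½·[z(H) + z(FA)] = −0.5 × (0.8134 + (-0.6682)) = -0.0726
c < 0: the screener has a liberal response bias.

c = -0.073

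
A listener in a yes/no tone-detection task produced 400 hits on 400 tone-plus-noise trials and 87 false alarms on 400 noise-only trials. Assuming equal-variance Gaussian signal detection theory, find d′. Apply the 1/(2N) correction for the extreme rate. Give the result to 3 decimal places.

The hit rate is 400/400 = 1, so apply the 1/(2N) correction: H → 1 − 1/(2·400) = 0.99875.
z(H) = z(0.99875) = 3.0233
z(FA) = z(0.21750) = -0.7807
d' = 3.0233 − (-0.7807) = 3.8040

d′ = 3.804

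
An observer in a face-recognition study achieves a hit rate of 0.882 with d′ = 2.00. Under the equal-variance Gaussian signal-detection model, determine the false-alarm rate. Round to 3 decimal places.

z(hit rate) = z(0.882) = 1.1850
z(FA) = z(H) − d' = 1.1850 − 2.00 = -0.8150
false-alarm rate = Φ(-0.8150) = 0.2075

false-alarm rate = 0.208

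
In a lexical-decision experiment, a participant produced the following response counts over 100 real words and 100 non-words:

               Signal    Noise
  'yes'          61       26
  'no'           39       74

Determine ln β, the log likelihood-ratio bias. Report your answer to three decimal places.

ln β = 0.168

H = 61/100 = 0.6100
FA = 26/100 = 0.2600
Φ⁻¹(H) = 0.2793
Φ⁻¹(FA) = -0.6433
ln β = −½·[z(H)² − z(FA)²] = −0.5 × (0.0780 − 0.4138) = 0.1679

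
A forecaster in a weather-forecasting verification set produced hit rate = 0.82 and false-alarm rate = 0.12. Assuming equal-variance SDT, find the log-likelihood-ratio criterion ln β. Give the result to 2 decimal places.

ln β = 0.27

Φ⁻¹(H) = Φ⁻¹(0.82) = 0.915
Φ⁻¹(FA) = Φ⁻¹(0.12) = -1.175
ln β = −½·[z(H)² − z(FA)²] = −0.5 × (0.837 − 1.381) = 0.272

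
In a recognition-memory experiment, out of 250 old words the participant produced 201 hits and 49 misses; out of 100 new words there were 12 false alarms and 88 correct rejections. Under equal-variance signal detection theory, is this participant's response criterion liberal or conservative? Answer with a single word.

conservative

z(H) = 0.856, z(FA) = -1.175
c = −½·(z(H) + z(FA)) = 0.1595
c > 0 → conservative criterion (biased toward responding “no”).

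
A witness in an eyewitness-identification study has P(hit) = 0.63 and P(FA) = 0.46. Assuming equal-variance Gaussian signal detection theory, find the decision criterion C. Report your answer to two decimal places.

z(0.63) = 0.3319, z(0.46) = -0.1004
c = −½·[z(H) + z(FA)] = −0.5 × (0.3319 + (-0.1004)) = -0.11575

C = -0.12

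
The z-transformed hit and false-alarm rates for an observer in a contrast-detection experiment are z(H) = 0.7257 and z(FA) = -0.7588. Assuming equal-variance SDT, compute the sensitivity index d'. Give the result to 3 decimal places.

d' = 1.485

d' = z(H) − z(FA) = 0.7257 − (-0.7588) = 1.4845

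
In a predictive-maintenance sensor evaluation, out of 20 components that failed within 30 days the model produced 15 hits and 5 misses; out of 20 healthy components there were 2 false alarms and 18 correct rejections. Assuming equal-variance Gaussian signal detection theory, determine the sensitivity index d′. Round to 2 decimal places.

d′ = 1.96

H = 15/20 = 0.7500
FA = 2/20 = 0.1000
Φ⁻¹(H) = Φ⁻¹(0.7500) = 0.674
Φ⁻¹(FA) = Φ⁻¹(0.1000) = -1.282
d' = z(H) − z(FA) = 0.674 − (-1.282) = 1.956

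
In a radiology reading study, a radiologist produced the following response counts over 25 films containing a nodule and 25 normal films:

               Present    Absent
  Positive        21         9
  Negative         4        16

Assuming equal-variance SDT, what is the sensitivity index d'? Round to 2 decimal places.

H = 21/25 = 0.8400
FA = 9/25 = 0.3600
Φ⁻¹(0.8400) = 0.9945, Φ⁻¹(0.3600) = -0.3585
d' = z(H) − z(FA) = 0.9945 − (-0.3585) = 1.3530

d' = 1.35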